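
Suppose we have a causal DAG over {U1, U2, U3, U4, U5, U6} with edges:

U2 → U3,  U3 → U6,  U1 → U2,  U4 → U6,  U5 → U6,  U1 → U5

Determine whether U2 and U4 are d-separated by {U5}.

There are 2 undirected paths between U2 and U4; checking each against the conditioning set {U5}:
  1. U2 ← U1 → U5 → U6 ← U4 — U1:fork[open]; U5:chain[blocks]; U6:collider[blocks] ⇒ blocked
  2. U2 → U3 → U6 ← U4 — U3:chain[open]; U6:collider[blocks] ⇒ blocked
Every path is blocked, so U2 and U4 are d-separated given {U5}.

Yes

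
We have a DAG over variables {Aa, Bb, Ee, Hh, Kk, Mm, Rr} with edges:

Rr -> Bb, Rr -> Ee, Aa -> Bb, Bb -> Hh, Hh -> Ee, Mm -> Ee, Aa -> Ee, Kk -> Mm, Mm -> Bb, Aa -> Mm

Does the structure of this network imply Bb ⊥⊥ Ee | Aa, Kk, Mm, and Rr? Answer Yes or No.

No

We examine all 6 paths between Bb and Ee:
  1. Bb → Hh → Ee — Hh:chain[open] ⇒ active
  2. Bb ← Aa → Ee — Aa:fork[blocks] ⇒ blocked
  3. Bb ← Aa → Mm → Ee — Aa:fork[blocks]; Mm:chain[blocks] ⇒ blocked
  4. Bb ← Rr → Ee — Rr:fork[blocks] ⇒ blocked
  5. Bb ← Mm → Ee — Mm:fork[blocks] ⇒ blocked
  6. Bb ← Mm ← Aa → Ee — Mm:chain[blocks]; Aa:fork[blocks] ⇒ blocked
Because an active path exists, Bb and Ee are not d-separated.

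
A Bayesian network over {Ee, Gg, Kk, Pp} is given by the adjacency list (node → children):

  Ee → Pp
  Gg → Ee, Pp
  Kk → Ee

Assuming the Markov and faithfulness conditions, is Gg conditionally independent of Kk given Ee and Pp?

There are 2 undirected paths between Gg and Kk; checking each against the conditioning set {Ee, Pp}:
Path 1: Gg → Pp ← Ee ← Kk
  Ee is a chain here and Ee is conditioned on, so the path is blocked at Ee.
Path 2: Gg → Ee ← Kk
  Ee is a collider and Ee is conditioned on, which opens it — no node blocks this path, so it is active.
Since the path Gg → Ee ← Kk is active, Gg and Kk are not d-separated given {Ee, Pp}.

No — Gg and Kk are not d-separated given {Ee, Pp}.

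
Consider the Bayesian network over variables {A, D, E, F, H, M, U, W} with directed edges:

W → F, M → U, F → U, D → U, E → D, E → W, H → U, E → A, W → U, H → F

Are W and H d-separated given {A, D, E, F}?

6 paths connect W and H; each must be blocked for d-separation to hold:
Path 1: W ← E → D → U ← H
  E is a fork here and E is conditioned on, so the path is blocked at E.
Path 2: W ← E → D → U ← F ← H
  E is a fork here and E is conditioned on, so the path is blocked at E.
Path 3: W → U ← H
  U is a collider here and neither U nor any of its descendants is conditioned on, so the collider stays closed — the path is blocked at U.
Path 4: W → U ← F ← H
  U is a collider here and neither U nor any of its descendants is conditioned on, so the collider stays closed — the path is blocked at U.
Path 5: W → F → U ← H
  F is a chain here and F is conditioned on, so the path is blocked at F.
Path 6: W → F ← H
  F is a collider and F is conditioned on, which opens it — no node blocks this path, so it is active.
At least one path is unblocked, so d-separation fails.

No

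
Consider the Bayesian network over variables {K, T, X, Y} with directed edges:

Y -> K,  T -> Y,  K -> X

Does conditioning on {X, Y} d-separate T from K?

Yes

Only one path connects T and K:
Path 1: T → Y → K
  Y is a chain here and Y is conditioned on, so the path is blocked at Y.
All paths are blocked; T ⊥ K | {X, Y} holds.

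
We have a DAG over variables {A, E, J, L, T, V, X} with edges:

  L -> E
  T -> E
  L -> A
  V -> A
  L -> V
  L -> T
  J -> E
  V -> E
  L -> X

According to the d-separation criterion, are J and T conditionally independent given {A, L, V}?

Yes — J and T are d-separated given {A, L, V}.

Enumerating the 4 paths from J to T and testing each for blocking by {A, L, V}:
Path 1: J → E ← L → T
  E is a collider here and neither E nor any of its descendants is conditioned on, so the collider stays closed — the path is blocked at E.
Path 2: J → E ← T
  E is a collider here and neither E nor any of its descendants is conditioned on, so the collider stays closed — the path is blocked at E.
Path 3: J → E ← V ← L → T
  E is a collider here and neither E nor any of its descendants is conditioned on, so the collider stays closed — the path is blocked at E.
Path 4: J → E ← V → A ← L → T
  E is a collider here and neither E nor any of its descendants is conditioned on, so the collider stays closed — the path is blocked at E.
All paths are blocked; J ⊥ T | {A, L, V} holds.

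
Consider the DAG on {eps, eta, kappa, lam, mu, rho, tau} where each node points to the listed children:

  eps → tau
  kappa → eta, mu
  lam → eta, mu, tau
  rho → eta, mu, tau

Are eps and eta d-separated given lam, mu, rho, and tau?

There are 6 undirected paths between eps and eta; checking each against the conditioning set {lam, mu, rho, tau}:
  1. eps → tau ← rho → mu ← kappa → eta — tau:collider[open]; rho:fork[blocks]; mu:collider[open]; kappa:fork[open] ⇒ blocked
  2. eps → tau ← rho → mu ← lam → eta — tau:collider[open]; rho:fork[blocks]; mu:collider[open]; lam:fork[blocks] ⇒ blocked
  3. eps → tau ← rho → eta — tau:collider[open]; rho:fork[blocks] ⇒ blocked
  4. eps → tau ← lam → mu ← rho → eta — tau:collider[open]; lam:fork[blocks]; mu:collider[open]; rho:fork[blocks] ⇒ blocked
  5. eps → tau ← lam → mu ← kappa → eta — tau:collider[open]; lam:fork[blocks]; mu:collider[open]; kappa:fork[open] ⇒ blocked
  6. eps → tau ← lam → eta — tau:collider[open]; lam:fork[blocks] ⇒ blocked
All paths are blocked; eps ⊥ eta | {lam, mu, rho, tau} holds.

Yes — eps and eta are d-separated given {lam, mu, rho, tau}.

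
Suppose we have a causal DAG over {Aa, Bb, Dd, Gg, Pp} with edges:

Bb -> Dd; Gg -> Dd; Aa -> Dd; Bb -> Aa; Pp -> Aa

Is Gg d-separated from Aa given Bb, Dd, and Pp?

There are 2 undirected paths between Gg and Aa; checking each against the conditioning set {Bb, Dd, Pp}:
Path 1: Gg → Dd ← Aa
  Dd is a collider and Dd is conditioned on, which opens it — no node blocks this path, so it is active.
Path 2: Gg → Dd ← Bb → Aa
  Bb is a fork here and Bb is conditioned on, so the path is blocked at Bb.
Since the path Gg → Dd ← Aa is active, Gg and Aa are not d-separated given {Bb, Dd, Pp}.

No — Gg and Aa are not d-separated given {Bb, Dd, Pp}.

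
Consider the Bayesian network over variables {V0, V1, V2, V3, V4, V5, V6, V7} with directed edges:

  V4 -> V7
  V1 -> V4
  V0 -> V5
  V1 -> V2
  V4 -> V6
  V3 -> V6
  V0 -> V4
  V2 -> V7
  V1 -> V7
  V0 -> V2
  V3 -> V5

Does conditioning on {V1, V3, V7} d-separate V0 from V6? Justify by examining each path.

No

We examine all 6 paths between V0 and V6:
Path 1: V0 → V2 ← V1 → V4 → V6
  V1 is a fork here and V1 is conditioned on, so the path is blocked at V1.
Path 2: V0 → V2 ← V1 → V7 ← V4 → V6
  V1 is a fork here and V1 is conditioned on, so the path is blocked at V1.
Path 3: V0 → V2 → V7 ← V4 → V6
  V2 is a chain and V2 is not conditioned on; V7 is a collider and V7 is conditioned on, which opens it; V4 is a fork and V4 is not conditioned on — no node blocks this path, so it is active.
Path 4: V0 → V2 → V7 ← V1 → V4 → V6
  V1 is a fork here and V1 is conditioned on, so the path is blocked at V1.
Path 5: V0 → V5 ← V3 → V6
  V5 is a collider here and neither V5 nor any of its descendants is conditioned on, so the collider stays closed — the path is blocked at V5.
Path 6: V0 → V4 → V6
  V4 is a chain and V4 is not conditioned on — no node blocks this path, so it is active.
Because an active path exists, V0 and V6 are not d-separated.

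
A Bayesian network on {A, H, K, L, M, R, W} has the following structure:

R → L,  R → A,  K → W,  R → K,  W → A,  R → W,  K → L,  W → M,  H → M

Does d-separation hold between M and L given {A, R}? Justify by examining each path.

No — M and L are not d-separated given {A, R}.

6 paths connect M and L; each must be blocked for d-separation to hold:
  1. M ← W → A ← R → L — W:fork[open]; A:collider[open]; R:fork[blocks] ⇒ blocked
  2. M ← W → A ← R → K → L — W:fork[open]; A:collider[open]; R:fork[blocks]; K:chain[open] ⇒ blocked
  3. M ← W ← K → L — W:chain[open]; K:fork[open] ⇒ active
  4. M ← W ← K ← R → L — W:chain[open]; K:chain[open]; R:fork[blocks] ⇒ blocked
  5. M ← W ← R → L — W:chain[open]; R:fork[blocks] ⇒ blocked
  6. M ← W ← R → K → L — W:chain[open]; R:fork[blocks]; K:chain[open] ⇒ blocked
At least one path is unblocked, so d-separation fails.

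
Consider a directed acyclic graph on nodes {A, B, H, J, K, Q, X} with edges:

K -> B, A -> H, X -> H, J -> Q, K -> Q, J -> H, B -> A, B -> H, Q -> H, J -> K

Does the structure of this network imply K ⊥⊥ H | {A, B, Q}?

No — K and H are not d-separated given {A, B, Q}.

Enumerating the 6 paths from K to H and testing each for blocking by {A, B, Q}:
Path 1: K ← J → H
  J is a fork and J is not conditioned on — no node blocks this path, so it is active.
Path 2: K ← J → Q → H
  Q is a chain here and Q is conditioned on, so the path is blocked at Q.
Path 3: K → B → H
  B is a chain here and B is conditioned on, so the path is blocked at B.
Path 4: K → B → A → H
  B is a chain here and B is conditioned on, so the path is blocked at B.
Path 5: K → Q ← J → H
  Q is a collider and Q is conditioned on, which opens it; J is a fork and J is not conditioned on — no node blocks this path, so it is active.
Path 6: K → Q → H
  Q is a chain here and Q is conditioned on, so the path is blocked at Q.
At least one path is unblocked, so d-separation fails.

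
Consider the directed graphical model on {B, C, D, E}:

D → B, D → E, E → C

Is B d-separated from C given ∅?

Only one path connects B and C:
  1. B ← D → E → C — D:fork[open]; E:chain[open] ⇒ active
Because an active path exists, B and C are not d-separated.

No — B and C are not d-separated given ∅.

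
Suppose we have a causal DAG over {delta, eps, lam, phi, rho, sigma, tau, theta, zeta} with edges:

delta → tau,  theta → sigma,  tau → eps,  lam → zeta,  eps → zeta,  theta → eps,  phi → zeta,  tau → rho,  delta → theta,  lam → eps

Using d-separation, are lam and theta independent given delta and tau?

Yes

There are 4 undirected paths between lam and theta; checking each against the conditioning set {delta, tau}:
Path 1: lam → zeta ← eps ← tau ← delta → theta
  zeta is a collider here and neither zeta nor any of its descendants is conditioned on, so the collider stays closed — the path is blocked at zeta.
Path 2: lam → zeta ← eps ← theta
  zeta is a collider here and neither zeta nor any of its descendants is conditioned on, so the collider stays closed — the path is blocked at zeta.
Path 3: lam → eps ← tau ← delta → theta
  eps is a collider here and neither eps nor any of its descendants is conditioned on, so the collider stays closed — the path is blocked at eps.
Path 4: lam → eps ← theta
  eps is a collider here and neither eps nor any of its descendants is conditioned on, so the collider stays closed — the path is blocked at eps.
Since every path is blocked, d-separation holds.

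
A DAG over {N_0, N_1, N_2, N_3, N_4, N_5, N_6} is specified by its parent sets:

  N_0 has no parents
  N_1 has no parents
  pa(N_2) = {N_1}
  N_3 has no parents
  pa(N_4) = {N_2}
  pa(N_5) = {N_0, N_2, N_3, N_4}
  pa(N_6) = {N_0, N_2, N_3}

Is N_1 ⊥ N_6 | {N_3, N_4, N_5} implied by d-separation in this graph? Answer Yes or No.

No

There are 5 undirected paths between N_1 and N_6; checking each against the conditioning set {N_3, N_4, N_5}:
Path 1: N_1 → N_2 → N_5 ← N_3 → N_6
  N_3 is a fork here and N_3 is conditioned on, so the path is blocked at N_3.
Path 2: N_1 → N_2 → N_5 ← N_0 → N_6
  N_2 is a chain and N_2 is not conditioned on; N_5 is a collider and N_5 is conditioned on, which opens it; N_0 is a fork and N_0 is not conditioned on — no node blocks this path, so it is active.
Path 3: N_1 → N_2 → N_6
  N_2 is a chain and N_2 is not conditioned on — no node blocks this path, so it is active.
Path 4: N_1 → N_2 → N_4 → N_5 ← N_3 → N_6
  N_4 is a chain here and N_4 is conditioned on, so the path is blocked at N_4.
Path 5: N_1 → N_2 → N_4 → N_5 ← N_0 → N_6
  N_4 is a chain here and N_4 is conditioned on, so the path is blocked at N_4.
Because an active path exists, N_1 and N_6 are not d-separated.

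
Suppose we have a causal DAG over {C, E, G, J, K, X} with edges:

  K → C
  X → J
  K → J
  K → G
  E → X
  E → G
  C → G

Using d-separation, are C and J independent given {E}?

4 paths connect C and J; each must be blocked for d-separation to hold:
Path 1: C → G ← E → X → J
  G is a collider here and neither G nor any of its descendants is conditioned on, so the collider stays closed — the path is blocked at G.
Path 2: C → G ← K → J
  G is a collider here and neither G nor any of its descendants is conditioned on, so the collider stays closed — the path is blocked at G.
Path 3: C ← K → G ← E → X → J
  G is a collider here and neither G nor any of its descendants is conditioned on, so the collider stays closed — the path is blocked at G.
Path 4: C ← K → J
  K is a fork and K is not conditioned on — no node blocks this path, so it is active.
Since the path C ← K → J is active, C and J are not d-separated given {E}.

No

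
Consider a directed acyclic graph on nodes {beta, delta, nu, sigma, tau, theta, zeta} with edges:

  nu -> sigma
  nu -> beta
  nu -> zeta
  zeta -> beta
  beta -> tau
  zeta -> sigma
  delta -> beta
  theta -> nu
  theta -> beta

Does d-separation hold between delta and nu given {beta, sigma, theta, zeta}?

No

4 paths connect delta and nu; each must be blocked for d-separation to hold:
Path 1: delta → beta ← nu
  beta is a collider and beta is conditioned on, which opens it — no node blocks this path, so it is active.
Path 2: delta → beta ← zeta ← nu
  zeta is a chain here and zeta is conditioned on, so the path is blocked at zeta.
Path 3: delta → beta ← zeta → sigma ← nu
  zeta is a fork here and zeta is conditioned on, so the path is blocked at zeta.
Path 4: delta → beta ← theta → nu
  theta is a fork here and theta is conditioned on, so the path is blocked at theta.
At least one path is unblocked, so d-separation fails.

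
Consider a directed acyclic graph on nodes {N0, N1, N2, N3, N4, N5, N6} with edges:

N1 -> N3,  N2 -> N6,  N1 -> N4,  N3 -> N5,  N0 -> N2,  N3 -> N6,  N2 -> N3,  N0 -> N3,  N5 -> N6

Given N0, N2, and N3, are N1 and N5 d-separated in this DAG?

Yes

4 paths connect N1 and N5; each must be blocked for d-separation to hold:
  1. N1 → N3 ← N0 → N2 → N6 ← N5 — N3:collider[open]; N0:fork[blocks]; N2:chain[blocks]; N6:collider[blocks] ⇒ blocked
  2. N1 → N3 → N5 — N3:chain[blocks] ⇒ blocked
  3. N1 → N3 → N6 ← N5 — N3:chain[blocks]; N6:collider[blocks] ⇒ blocked
  4. N1 → N3 ← N2 → N6 ← N5 — N3:collider[open]; N2:fork[blocks]; N6:collider[blocks] ⇒ blocked
Every path is blocked, so N1 and N5 are d-separated given {N0, N2, N3}.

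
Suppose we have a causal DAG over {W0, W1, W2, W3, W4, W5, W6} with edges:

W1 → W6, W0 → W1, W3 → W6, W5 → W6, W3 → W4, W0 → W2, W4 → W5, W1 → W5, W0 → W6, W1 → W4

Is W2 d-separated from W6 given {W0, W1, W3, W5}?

There are 6 undirected paths between W2 and W6; checking each against the conditioning set {W0, W1, W3, W5}:
Path 1: W2 ← W0 → W6
  W0 is a fork here and W0 is conditioned on, so the path is blocked at W0.
Path 2: W2 ← W0 → W1 → W4 → W5 → W6
  W0 is a fork here and W0 is conditioned on, so the path is blocked at W0.
Path 3: W2 ← W0 → W1 → W4 ← W3 → W6
  W0 is a fork here and W0 is conditioned on, so the path is blocked at W0.
Path 4: W2 ← W0 → W1 → W5 ← W4 ← W3 → W6
  W0 is a fork here and W0 is conditioned on, so the path is blocked at W0.
Path 5: W2 ← W0 → W1 → W5 → W6
  W0 is a fork here and W0 is conditioned on, so the path is blocked at W0.
Path 6: W2 ← W0 → W1 → W6
  W0 is a fork here and W0 is conditioned on, so the path is blocked at W0.
All paths are blocked; W2 ⊥ W6 | {W0, W1, W3, W5} holds.

Yes — W2 and W6 are d-separated given {W0, W1, W3, W5}.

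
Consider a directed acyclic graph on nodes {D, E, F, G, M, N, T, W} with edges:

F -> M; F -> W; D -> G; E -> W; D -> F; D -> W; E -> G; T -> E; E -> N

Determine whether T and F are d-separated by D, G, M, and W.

Enumerating the 4 paths from T to F and testing each for blocking by {D, G, M, W}:
Path 1: T → E → W ← D → F
  D is a fork here and D is conditioned on, so the path is blocked at D.
Path 2: T → E → W ← F
  E is a chain and E is not conditioned on; W is a collider and W is conditioned on, which opens it — no node blocks this path, so it is active.
Path 3: T → E → G ← D → W ← F
  D is a fork here and D is conditioned on, so the path is blocked at D.
Path 4: T → E → G ← D → F
  D is a fork here and D is conditioned on, so the path is blocked at D.
Since the path T → E → W ← F is active, T and F are not d-separated given {D, G, M, W}.

No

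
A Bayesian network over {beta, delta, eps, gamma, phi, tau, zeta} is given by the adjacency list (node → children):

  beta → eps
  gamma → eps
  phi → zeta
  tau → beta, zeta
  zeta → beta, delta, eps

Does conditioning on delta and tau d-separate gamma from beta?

3 paths connect gamma and beta; each must be blocked for d-separation to hold:
Path 1: gamma → eps ← beta
  eps is a collider here and neither eps nor any of its descendants is conditioned on, so the collider stays closed — the path is blocked at eps.
Path 2: gamma → eps ← zeta ← tau → beta
  eps is a collider here and neither eps nor any of its descendants is conditioned on, so the collider stays closed — the path is blocked at eps.
Path 3: gamma → eps ← zeta → beta
  eps is a collider here and neither eps nor any of its descendants is conditioned on, so the collider stays closed — the path is blocked at eps.
Every path is blocked, so gamma and beta are d-separated given {delta, tau}.

Yes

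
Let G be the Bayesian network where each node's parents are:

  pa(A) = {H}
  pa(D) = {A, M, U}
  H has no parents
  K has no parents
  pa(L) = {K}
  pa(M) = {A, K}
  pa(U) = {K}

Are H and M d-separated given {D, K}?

No

Enumerating the 3 paths from H to M and testing each for blocking by {D, K}:
  1. H → A → D ← M — A:chain[open]; D:collider[open] ⇒ active
  2. H → A → D ← U ← K → M — A:chain[open]; D:collider[open]; U:chain[open]; K:fork[blocks] ⇒ blocked
  3. H → A → M — A:chain[open] ⇒ active
Since the path H → A → D ← M is active, H and M are not d-separated given {D, K}.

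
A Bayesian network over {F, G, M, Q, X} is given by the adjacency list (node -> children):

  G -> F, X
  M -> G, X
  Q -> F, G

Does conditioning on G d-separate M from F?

No

Enumerating the 4 paths from M to F and testing each for blocking by {G}:
Path 1: M → G ← Q → F
  G is a collider and G is conditioned on, which opens it; Q is a fork and Q is not conditioned on — no node blocks this path, so it is active.
Path 2: M → G → F
  G is a chain here and G is conditioned on, so the path is blocked at G.
Path 3: M → X ← G ← Q → F
  X is a collider here and neither X nor any of its descendants is conditioned on, so the collider stays closed — the path is blocked at X.
Path 4: M → X ← G → F
  X is a collider here and neither X nor any of its descendants is conditioned on, so the collider stays closed — the path is blocked at X.
At least one path is unblocked, so d-separation fails.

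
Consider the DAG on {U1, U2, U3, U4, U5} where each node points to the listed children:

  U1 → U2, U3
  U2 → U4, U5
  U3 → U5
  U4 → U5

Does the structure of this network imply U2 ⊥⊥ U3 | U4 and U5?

No — U2 and U3 are not d-separated given {U4, U5}.

3 paths connect U2 and U3; each must be blocked for d-separation to hold:
Path 1: U2 → U5 ← U3
  U5 is a collider and U5 is conditioned on, which opens it — no node blocks this path, so it is active.
Path 2: U2 → U4 → U5 ← U3
  U4 is a chain here and U4 is conditioned on, so the path is blocked at U4.
Path 3: U2 ← U1 → U3
  U1 is a fork and U1 is not conditioned on — no node blocks this path, so it is active.
Since the path U2 → U5 ← U3 is active, U2 and U3 are not d-separated given {U4, U5}.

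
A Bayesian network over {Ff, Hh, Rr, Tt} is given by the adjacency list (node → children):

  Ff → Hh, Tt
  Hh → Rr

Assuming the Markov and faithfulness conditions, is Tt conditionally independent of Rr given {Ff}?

Yes

Only one path connects Tt and Rr:
Path 1: Tt ← Ff → Hh → Rr
  Ff is a fork here and Ff is conditioned on, so the path is blocked at Ff.
Since every path is blocked, d-separation holds.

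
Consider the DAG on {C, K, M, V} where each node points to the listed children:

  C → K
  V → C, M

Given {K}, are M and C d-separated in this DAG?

No

The only undirected path from M to C is:
Path 1: M ← V → C
  V is a fork and V is not conditioned on — no node blocks this path, so it is active.
Since the path M ← V → C is active, M and C are not d-separated given {K}.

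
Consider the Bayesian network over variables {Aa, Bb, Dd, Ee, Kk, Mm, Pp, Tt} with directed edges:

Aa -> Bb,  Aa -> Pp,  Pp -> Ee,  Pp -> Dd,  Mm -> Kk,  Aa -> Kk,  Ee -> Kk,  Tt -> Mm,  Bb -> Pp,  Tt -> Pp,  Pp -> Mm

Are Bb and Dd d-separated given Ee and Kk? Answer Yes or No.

Enumerating the 5 paths from Bb to Dd and testing each for blocking by {Ee, Kk}:
Path 1: Bb → Pp → Dd
  Pp is a chain and Pp is not conditioned on — no node blocks this path, so it is active.
Path 2: Bb ← Aa → Kk ← Mm ← Pp → Dd
  Aa is a fork and Aa is not conditioned on; Kk is a collider and Kk is conditioned on, which opens it; Mm is a chain and Mm is not conditioned on; Pp is a fork and Pp is not conditioned on — no node blocks this path, so it is active.
Path 3: Bb ← Aa → Kk ← Mm ← Tt → Pp → Dd
  Aa is a fork and Aa is not conditioned on; Kk is a collider and Kk is conditioned on, which opens it; Mm is a chain and Mm is not conditioned on; Tt is a fork and Tt is not conditioned on; Pp is a chain and Pp is not conditioned on — no node blocks this path, so it is active.
Path 4: Bb ← Aa → Kk ← Ee ← Pp → Dd
  Ee is a chain here and Ee is conditioned on, so the path is blocked at Ee.
Path 5: Bb ← Aa → Pp → Dd
  Aa is a fork and Aa is not conditioned on; Pp is a chain and Pp is not conditioned on — no node blocks this path, so it is active.
Since the path Bb → Pp → Dd is active, Bb and Dd are not d-separated given {Ee, Kk}.

No — Bb and Dd are not d-separated given {Ee, Kk}.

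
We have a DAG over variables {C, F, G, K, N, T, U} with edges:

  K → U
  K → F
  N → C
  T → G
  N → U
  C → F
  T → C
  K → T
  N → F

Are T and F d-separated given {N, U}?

No

Enumerating the 6 paths from T to F and testing each for blocking by {N, U}:
Path 1: T ← K → U ← N → F
  N is a fork here and N is conditioned on, so the path is blocked at N.
Path 2: T ← K → U ← N → C → F
  N is a fork here and N is conditioned on, so the path is blocked at N.
Path 3: T ← K → F
  K is a fork and K is not conditioned on — no node blocks this path, so it is active.
Path 4: T → C → F
  C is a chain and C is not conditioned on — no node blocks this path, so it is active.
Path 5: T → C ← N → U ← K → F
  C is a collider here and neither C nor any of its descendants is conditioned on, so the collider stays closed — the path is blocked at C.
Path 6: T → C ← N → F
  C is a collider here and neither C nor any of its descendants is conditioned on, so the collider stays closed — the path is blocked at C.
At least one path is unblocked, so d-separation fails.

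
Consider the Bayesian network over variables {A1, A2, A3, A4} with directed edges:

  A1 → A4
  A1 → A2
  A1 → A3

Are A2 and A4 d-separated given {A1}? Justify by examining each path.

Yes — A2 and A4 are d-separated given {A1}.

The only undirected path from A2 to A4 is:
  1. A2 ← A1 → A4 — A1:fork[blocks] ⇒ blocked
All paths are blocked; A2 ⊥ A4 | {A1} holds.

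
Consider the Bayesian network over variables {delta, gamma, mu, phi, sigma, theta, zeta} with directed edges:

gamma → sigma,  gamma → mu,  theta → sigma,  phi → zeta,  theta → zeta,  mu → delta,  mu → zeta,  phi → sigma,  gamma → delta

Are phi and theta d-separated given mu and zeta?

Enumerating the 6 paths from phi to theta and testing each for blocking by {mu, zeta}:
  1. phi → zeta ← mu ← gamma → sigma ← theta — zeta:collider[open]; mu:chain[blocks]; gamma:fork[open]; sigma:collider[blocks] ⇒ blocked
  2. phi → zeta ← mu → delta ← gamma → sigma ← theta — zeta:collider[open]; mu:fork[blocks]; delta:collider[blocks]; gamma:fork[open]; sigma:collider[blocks] ⇒ blocked
  3. phi → zeta ← theta — zeta:collider[open] ⇒ active
  4. phi → sigma ← gamma → mu → zeta ← theta — sigma:collider[blocks]; gamma:fork[open]; mu:chain[blocks]; zeta:collider[open] ⇒ blocked
  5. phi → sigma ← gamma → delta ← mu → zeta ← theta — sigma:collider[blocks]; gamma:fork[open]; delta:collider[blocks]; mu:fork[blocks]; zeta:collider[open] ⇒ blocked
  6. phi → sigma ← theta — sigma:collider[blocks] ⇒ blocked
Because an active path exists, phi and theta are not d-separated.

No — phi and theta are not d-separated given {mu, zeta}.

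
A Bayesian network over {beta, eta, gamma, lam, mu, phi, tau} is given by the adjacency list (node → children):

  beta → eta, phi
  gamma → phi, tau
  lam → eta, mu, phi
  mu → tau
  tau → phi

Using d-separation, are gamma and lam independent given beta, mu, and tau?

We examine all 6 paths between gamma and lam:
  1. gamma → phi ← lam — phi:collider[blocks] ⇒ blocked
  2. gamma → phi ← beta → eta ← lam — phi:collider[blocks]; beta:fork[blocks]; eta:collider[blocks] ⇒ blocked
  3. gamma → phi ← tau ← mu ← lam — phi:collider[blocks]; tau:chain[blocks]; mu:chain[blocks] ⇒ blocked
  4. gamma → tau → phi ← lam — tau:chain[blocks]; phi:collider[blocks] ⇒ blocked
  5. gamma → tau → phi ← beta → eta ← lam — tau:chain[blocks]; phi:collider[blocks]; beta:fork[blocks]; eta:collider[blocks] ⇒ blocked
  6. gamma → tau ← mu ← lam — tau:collider[open]; mu:chain[blocks] ⇒ blocked
Every path is blocked, so gamma and lam are d-separated given {beta, mu, tau}.

Yes — gamma and lam are d-separated given {beta, mu, tau}.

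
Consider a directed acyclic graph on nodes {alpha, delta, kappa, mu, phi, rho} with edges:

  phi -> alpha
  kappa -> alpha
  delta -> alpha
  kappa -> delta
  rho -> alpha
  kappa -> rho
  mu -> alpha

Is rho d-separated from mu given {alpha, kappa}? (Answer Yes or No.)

No

Enumerating the 3 paths from rho to mu and testing each for blocking by {alpha, kappa}:
Path 1: rho ← kappa → delta → alpha ← mu
  kappa is a fork here and kappa is conditioned on, so the path is blocked at kappa.
Path 2: rho ← kappa → alpha ← mu
  kappa is a fork here and kappa is conditioned on, so the path is blocked at kappa.
Path 3: rho → alpha ← mu
  alpha is a collider and alpha is conditioned on, which opens it — no node blocks this path, so it is active.
Since the path rho → alpha ← mu is active, rho and mu are not d-separated given {alpha, kappa}.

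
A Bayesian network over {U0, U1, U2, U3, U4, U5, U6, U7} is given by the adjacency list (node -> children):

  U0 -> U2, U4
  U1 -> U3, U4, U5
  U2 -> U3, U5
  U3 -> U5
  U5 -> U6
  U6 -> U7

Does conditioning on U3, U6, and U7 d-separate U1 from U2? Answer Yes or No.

No

There are 5 undirected paths between U1 and U2; checking each against the conditioning set {U3, U6, U7}:
Path 1: U1 → U3 ← U2
  U3 is a collider and U3 is conditioned on, which opens it — no node blocks this path, so it is active.
Path 2: U1 → U3 → U5 ← U2
  U3 is a chain here and U3 is conditioned on, so the path is blocked at U3.
Path 3: U1 → U5 ← U3 ← U2
  U3 is a chain here and U3 is conditioned on, so the path is blocked at U3.
Path 4: U1 → U5 ← U2
  U5 is a collider and its descendant U6 is conditioned on, which opens it — no node blocks this path, so it is active.
Path 5: U1 → U4 ← U0 → U2
  U4 is a collider here and neither U4 nor any of its descendants is conditioned on, so the collider stays closed — the path is blocked at U4.
At least one path is unblocked, so d-separation fails.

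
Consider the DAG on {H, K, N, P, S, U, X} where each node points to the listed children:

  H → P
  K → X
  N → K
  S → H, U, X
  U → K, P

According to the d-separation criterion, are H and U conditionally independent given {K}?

Enumerating the 3 paths from H to U and testing each for blocking by {K}:
  1. H → P ← U — P:collider[blocks] ⇒ blocked
  2. H ← S → X ← K ← U — S:fork[open]; X:collider[blocks]; K:chain[blocks] ⇒ blocked
  3. H ← S → U — S:fork[open] ⇒ active
At least one path is unblocked, so d-separation fails.

No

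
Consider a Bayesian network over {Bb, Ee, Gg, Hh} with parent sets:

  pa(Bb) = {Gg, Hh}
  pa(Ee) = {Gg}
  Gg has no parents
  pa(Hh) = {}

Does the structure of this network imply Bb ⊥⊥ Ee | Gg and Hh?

Yes — Bb and Ee are d-separated given {Gg, Hh}.

There is one path between Bb and Ee:
  1. Bb ← Gg → Ee — Gg:fork[blocks] ⇒ blocked
All paths are blocked; Bb ⊥ Ee | {Gg, Hh} holds.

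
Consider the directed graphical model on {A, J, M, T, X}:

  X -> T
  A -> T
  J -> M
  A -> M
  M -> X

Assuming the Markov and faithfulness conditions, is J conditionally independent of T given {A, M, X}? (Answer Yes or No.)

2 paths connect J and T; each must be blocked for d-separation to hold:
Path 1: J → M → X → T
  M is a chain here and M is conditioned on, so the path is blocked at M.
Path 2: J → M ← A → T
  A is a fork here and A is conditioned on, so the path is blocked at A.
Since every path is blocked, d-separation holds.

Yes — J and T are d-separated given {A, M, X}.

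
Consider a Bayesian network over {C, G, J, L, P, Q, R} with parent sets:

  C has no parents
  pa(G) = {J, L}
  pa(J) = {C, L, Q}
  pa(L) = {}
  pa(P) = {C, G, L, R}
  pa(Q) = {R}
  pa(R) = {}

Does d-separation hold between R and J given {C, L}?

We examine all 6 paths between R and J:
  1. R → Q → J — Q:chain[open] ⇒ active
  2. R → P ← G ← J — P:collider[blocks]; G:chain[open] ⇒ blocked
  3. R → P ← G ← L → J — P:collider[blocks]; G:chain[open]; L:fork[blocks] ⇒ blocked
  4. R → P ← C → J — P:collider[blocks]; C:fork[blocks] ⇒ blocked
  5. R → P ← L → G ← J — P:collider[blocks]; L:fork[blocks]; G:collider[blocks] ⇒ blocked
  6. R → P ← L → J — P:collider[blocks]; L:fork[blocks] ⇒ blocked
Since the path R → Q → J is active, R and J are not d-separated given {C, L}.

No — R and J are not d-separated given {C, L}.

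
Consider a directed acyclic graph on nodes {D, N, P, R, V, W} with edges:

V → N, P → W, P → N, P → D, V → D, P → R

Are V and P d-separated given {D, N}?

We examine all 2 paths between V and P:
Path 1: V → D ← P
  D is a collider and D is conditioned on, which opens it — no node blocks this path, so it is active.
Path 2: V → N ← P
  N is a collider and N is conditioned on, which opens it — no node blocks this path, so it is active.
At least one path is unblocked, so d-separation fails.

No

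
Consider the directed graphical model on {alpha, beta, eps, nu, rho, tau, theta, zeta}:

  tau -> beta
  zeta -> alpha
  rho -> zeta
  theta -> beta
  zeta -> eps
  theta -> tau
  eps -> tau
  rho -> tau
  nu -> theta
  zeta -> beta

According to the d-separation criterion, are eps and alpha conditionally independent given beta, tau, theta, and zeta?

We examine all 4 paths between eps and alpha:
Path 1: eps ← zeta → alpha
  zeta is a fork here and zeta is conditioned on, so the path is blocked at zeta.
Path 2: eps → tau ← theta → beta ← zeta → alpha
  theta is a fork here and theta is conditioned on, so the path is blocked at theta.
Path 3: eps → tau → beta ← zeta → alpha
  tau is a chain here and tau is conditioned on, so the path is blocked at tau.
Path 4: eps → tau ← rho → zeta → alpha
  zeta is a chain here and zeta is conditioned on, so the path is blocked at zeta.
Every path is blocked, so eps and alpha are d-separated given {beta, tau, theta, zeta}.

Yes — eps and alpha are d-separated given {beta, tau, theta, zeta}.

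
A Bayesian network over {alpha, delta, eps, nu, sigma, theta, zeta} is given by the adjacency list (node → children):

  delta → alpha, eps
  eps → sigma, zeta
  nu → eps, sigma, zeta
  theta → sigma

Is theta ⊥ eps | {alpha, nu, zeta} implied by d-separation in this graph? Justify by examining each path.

3 paths connect theta and eps; each must be blocked for d-separation to hold:
Path 1: theta → sigma ← nu → zeta ← eps
  sigma is a collider here and neither sigma nor any of its descendants is conditioned on, so the collider stays closed — the path is blocked at sigma.
Path 2: theta → sigma ← nu → eps
  sigma is a collider here and neither sigma nor any of its descendants is conditioned on, so the collider stays closed — the path is blocked at sigma.
Path 3: theta → sigma ← eps
  sigma is a collider here and neither sigma nor any of its descendants is conditioned on, so the collider stays closed — the path is blocked at sigma.
Every path is blocked, so theta and eps are d-separated given {alpha, nu, zeta}.

Yes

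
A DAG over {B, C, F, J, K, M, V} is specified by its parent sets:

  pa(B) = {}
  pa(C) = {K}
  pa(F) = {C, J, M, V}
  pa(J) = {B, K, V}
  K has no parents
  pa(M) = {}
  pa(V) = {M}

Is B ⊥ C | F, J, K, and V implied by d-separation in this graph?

4 paths connect B and C; each must be blocked for d-separation to hold:
Path 1: B → J ← K → C
  K is a fork here and K is conditioned on, so the path is blocked at K.
Path 2: B → J → F ← C
  J is a chain here and J is conditioned on, so the path is blocked at J.
Path 3: B → J ← V ← M → F ← C
  V is a chain here and V is conditioned on, so the path is blocked at V.
Path 4: B → J ← V → F ← C
  V is a fork here and V is conditioned on, so the path is blocked at V.
Since every path is blocked, d-separation holds.

Yes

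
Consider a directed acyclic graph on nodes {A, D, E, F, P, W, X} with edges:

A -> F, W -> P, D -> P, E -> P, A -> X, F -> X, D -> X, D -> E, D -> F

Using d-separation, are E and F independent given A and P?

6 paths connect E and F; each must be blocked for d-separation to hold:
Path 1: E ← D → X ← A → F
  X is a collider here and neither X nor any of its descendants is conditioned on, so the collider stays closed — the path is blocked at X.
Path 2: E ← D → X ← F
  X is a collider here and neither X nor any of its descendants is conditioned on, so the collider stays closed — the path is blocked at X.
Path 3: E ← D → F
  D is a fork and D is not conditioned on — no node blocks this path, so it is active.
Path 4: E → P ← D → X ← A → F
  X is a collider here and neither X nor any of its descendants is conditioned on, so the collider stays closed — the path is blocked at X.
Path 5: E → P ← D → X ← F
  X is a collider here and neither X nor any of its descendants is conditioned on, so the collider stays closed — the path is blocked at X.
Path 6: E → P ← D → F
  P is a collider and P is conditioned on, which opens it; D is a fork and D is not conditioned on — no node blocks this path, so it is active.
Since the path E ← D → F is active, E and F are not d-separated given {A, P}.

No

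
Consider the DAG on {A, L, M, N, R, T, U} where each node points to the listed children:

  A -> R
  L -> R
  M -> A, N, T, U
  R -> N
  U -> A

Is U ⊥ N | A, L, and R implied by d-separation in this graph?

4 paths connect U and N; each must be blocked for d-separation to hold:
Path 1: U ← M → N
  M is a fork and M is not conditioned on — no node blocks this path, so it is active.
Path 2: U ← M → A → R → N
  A is a chain here and A is conditioned on, so the path is blocked at A.
Path 3: U → A ← M → N
  A is a collider and A is conditioned on, which opens it; M is a fork and M is not conditioned on — no node blocks this path, so it is active.
Path 4: U → A → R → N
  A is a chain here and A is conditioned on, so the path is blocked at A.
Since the path U ← M → N is active, U and N are not d-separated given {A, L, R}.

No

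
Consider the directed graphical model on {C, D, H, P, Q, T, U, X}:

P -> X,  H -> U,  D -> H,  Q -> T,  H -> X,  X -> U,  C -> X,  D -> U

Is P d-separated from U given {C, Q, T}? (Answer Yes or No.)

No

Enumerating the 3 paths from P to U and testing each for blocking by {C, Q, T}:
Path 1: P → X → U
  X is a chain and X is not conditioned on — no node blocks this path, so it is active.
Path 2: P → X ← H → U
  X is a collider here and neither X nor any of its descendants is conditioned on, so the collider stays closed — the path is blocked at X.
Path 3: P → X ← H ← D → U
  X is a collider here and neither X nor any of its descendants is conditioned on, so the collider stays closed — the path is blocked at X.
Since the path P → X → U is active, P and U are not d-separated given {C, Q, T}.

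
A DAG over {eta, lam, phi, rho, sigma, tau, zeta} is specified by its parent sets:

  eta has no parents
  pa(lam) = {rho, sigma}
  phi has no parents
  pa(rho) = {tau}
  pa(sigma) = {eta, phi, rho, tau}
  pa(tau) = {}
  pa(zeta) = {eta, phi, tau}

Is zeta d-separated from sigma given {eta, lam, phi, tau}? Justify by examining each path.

We examine all 5 paths between zeta and sigma:
  1. zeta ← tau → sigma — tau:fork[blocks] ⇒ blocked
  2. zeta ← tau → rho → sigma — tau:fork[blocks]; rho:chain[open] ⇒ blocked
  3. zeta ← tau → rho → lam ← sigma — tau:fork[blocks]; rho:chain[open]; lam:collider[open] ⇒ blocked
  4. zeta ← phi → sigma — phi:fork[blocks] ⇒ blocked
  5. zeta ← eta → sigma — eta:fork[blocks] ⇒ blocked
Every path is blocked, so zeta and sigma are d-separated given {eta, lam, phi, tau}.

Yes — zeta and sigma are d-separated given {eta, lam, phi, tau}.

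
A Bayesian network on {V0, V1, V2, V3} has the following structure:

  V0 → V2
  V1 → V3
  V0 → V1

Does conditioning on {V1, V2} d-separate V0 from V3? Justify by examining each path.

Yes — V0 and V3 are d-separated given {V1, V2}.

The only undirected path from V0 to V3 is:
  1. V0 → V1 → V3 — V1:chain[blocks] ⇒ blocked
Since every path is blocked, d-separation holds.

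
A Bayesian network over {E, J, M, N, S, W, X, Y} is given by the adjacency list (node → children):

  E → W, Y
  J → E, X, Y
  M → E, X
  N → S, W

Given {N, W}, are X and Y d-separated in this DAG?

4 paths connect X and Y; each must be blocked for d-separation to hold:
Path 1: X ← J → Y
  J is a fork and J is not conditioned on — no node blocks this path, so it is active.
Path 2: X ← J → E → Y
  J is a fork and J is not conditioned on; E is a chain and E is not conditioned on — no node blocks this path, so it is active.
Path 3: X ← M → E → Y
  M is a fork and M is not conditioned on; E is a chain and E is not conditioned on — no node blocks this path, so it is active.
Path 4: X ← M → E ← J → Y
  M is a fork and M is not conditioned on; E is a collider and its descendant W is conditioned on, which opens it; J is a fork and J is not conditioned on — no node blocks this path, so it is active.
Since the path X ← J → Y is active, X and Y are not d-separated given {N, W}.

No — X and Y are not d-separated given {N, W}.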